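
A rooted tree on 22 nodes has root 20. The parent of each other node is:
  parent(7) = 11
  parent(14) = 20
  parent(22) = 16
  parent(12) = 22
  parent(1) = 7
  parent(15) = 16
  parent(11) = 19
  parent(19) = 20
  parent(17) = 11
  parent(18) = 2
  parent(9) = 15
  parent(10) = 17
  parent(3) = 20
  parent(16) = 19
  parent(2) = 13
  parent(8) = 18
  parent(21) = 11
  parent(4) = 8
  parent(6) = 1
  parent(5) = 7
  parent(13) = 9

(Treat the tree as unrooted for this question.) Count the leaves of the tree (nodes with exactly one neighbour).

8

The leaves are 3, 4, 5, 6, 10, 12, 14, 21.
That is 8 leaves.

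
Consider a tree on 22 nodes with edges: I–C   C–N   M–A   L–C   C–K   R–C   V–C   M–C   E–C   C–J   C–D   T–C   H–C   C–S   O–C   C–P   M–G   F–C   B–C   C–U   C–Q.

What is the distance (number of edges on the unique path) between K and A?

K – C – M – A: 3 edges.

3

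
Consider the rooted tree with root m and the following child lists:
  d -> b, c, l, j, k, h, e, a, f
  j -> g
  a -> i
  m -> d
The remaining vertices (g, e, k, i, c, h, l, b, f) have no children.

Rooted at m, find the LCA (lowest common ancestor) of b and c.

d

b's ancestor chain is b, d, m and c's is c, d, m; they first meet at d.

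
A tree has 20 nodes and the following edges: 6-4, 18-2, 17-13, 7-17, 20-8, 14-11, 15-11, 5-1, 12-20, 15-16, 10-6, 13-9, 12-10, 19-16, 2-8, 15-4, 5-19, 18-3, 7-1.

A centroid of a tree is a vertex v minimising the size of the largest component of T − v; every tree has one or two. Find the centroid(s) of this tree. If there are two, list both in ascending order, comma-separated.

15

If 15 is removed the pieces have sizes 9, 8, 2, all ≤ ⌊20/2⌋ = 10.
Every other node leaves some component of size > 10, so the centroid is unique.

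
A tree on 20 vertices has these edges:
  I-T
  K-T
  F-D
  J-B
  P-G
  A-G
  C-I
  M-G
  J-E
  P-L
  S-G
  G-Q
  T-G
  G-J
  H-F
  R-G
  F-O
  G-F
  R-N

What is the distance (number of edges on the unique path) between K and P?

3

K - T - G - P: 3 edges.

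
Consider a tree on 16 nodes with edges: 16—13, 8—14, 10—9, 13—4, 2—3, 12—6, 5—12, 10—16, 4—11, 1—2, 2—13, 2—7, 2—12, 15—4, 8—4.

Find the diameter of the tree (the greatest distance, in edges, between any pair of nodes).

6

BFS from 14 reaches 6 last, at distance 6; BFS from 6 confirms no node is farther.
Path: 14 – 8 – 4 – 13 – 2 – 12 – 6.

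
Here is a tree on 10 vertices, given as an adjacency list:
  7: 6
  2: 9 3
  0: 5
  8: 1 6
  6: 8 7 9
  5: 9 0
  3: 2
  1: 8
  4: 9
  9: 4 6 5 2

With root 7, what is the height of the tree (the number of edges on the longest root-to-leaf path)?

4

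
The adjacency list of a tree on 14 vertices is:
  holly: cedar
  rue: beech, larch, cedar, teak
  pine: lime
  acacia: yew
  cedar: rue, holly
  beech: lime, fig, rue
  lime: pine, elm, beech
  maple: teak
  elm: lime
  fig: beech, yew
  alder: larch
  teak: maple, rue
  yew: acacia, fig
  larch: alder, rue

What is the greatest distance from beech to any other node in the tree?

A farthest node from beech is acacia (maple, alder, holly also at distance 3).
The path beech – fig – yew – acacia has 3 edges.

3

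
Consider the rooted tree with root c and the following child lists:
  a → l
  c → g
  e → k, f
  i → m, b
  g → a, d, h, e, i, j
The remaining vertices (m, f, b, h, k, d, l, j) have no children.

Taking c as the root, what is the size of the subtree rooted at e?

e's subtree: {e, k, f}, size 3.

3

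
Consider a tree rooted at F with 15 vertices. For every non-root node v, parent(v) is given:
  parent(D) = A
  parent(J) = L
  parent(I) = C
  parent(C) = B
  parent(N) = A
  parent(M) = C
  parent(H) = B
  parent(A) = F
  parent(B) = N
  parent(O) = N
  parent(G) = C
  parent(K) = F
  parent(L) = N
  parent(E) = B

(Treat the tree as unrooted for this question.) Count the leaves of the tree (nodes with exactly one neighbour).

9

Exactly 9 nodes have a single neighbour: D, E, G, H, I, J, K, M, O.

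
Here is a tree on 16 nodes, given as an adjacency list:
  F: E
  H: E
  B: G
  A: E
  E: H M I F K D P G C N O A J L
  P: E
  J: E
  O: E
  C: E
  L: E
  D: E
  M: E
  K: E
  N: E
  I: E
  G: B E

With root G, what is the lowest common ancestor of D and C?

E

Ancestors of D (toward the root): D, E, G.
Ancestors of C: C, E, G.
The deepest node appearing in both lists is E.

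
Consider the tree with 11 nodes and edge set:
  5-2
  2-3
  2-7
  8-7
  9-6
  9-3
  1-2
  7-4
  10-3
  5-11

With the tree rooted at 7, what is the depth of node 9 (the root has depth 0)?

3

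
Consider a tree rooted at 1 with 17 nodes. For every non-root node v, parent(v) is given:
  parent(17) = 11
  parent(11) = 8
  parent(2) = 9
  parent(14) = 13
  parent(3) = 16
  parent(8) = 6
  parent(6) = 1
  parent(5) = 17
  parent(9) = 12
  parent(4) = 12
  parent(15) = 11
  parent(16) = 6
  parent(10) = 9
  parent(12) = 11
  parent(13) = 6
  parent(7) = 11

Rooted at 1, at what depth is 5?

1–6–8–11–17–5 — 5 edges.

5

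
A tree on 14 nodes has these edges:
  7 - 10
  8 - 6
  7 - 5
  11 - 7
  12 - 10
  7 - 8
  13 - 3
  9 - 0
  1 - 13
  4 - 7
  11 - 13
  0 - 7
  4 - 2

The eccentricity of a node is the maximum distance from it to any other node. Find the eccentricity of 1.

5

Distances from 1 peak at 5, attained at 2 (6, 9, 12 also at distance 5).
1-13-11-7-4-2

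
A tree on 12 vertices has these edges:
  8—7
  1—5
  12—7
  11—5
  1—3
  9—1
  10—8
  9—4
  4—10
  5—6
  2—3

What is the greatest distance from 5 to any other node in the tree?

7

The node farthest from 5 is 12, via 5-1-9-4-10-8-7-12 — 7 edges.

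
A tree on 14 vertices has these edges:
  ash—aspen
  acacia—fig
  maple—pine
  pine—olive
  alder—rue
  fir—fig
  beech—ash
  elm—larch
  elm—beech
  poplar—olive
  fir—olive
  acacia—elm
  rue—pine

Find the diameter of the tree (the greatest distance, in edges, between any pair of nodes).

BFS from alder reaches aspen last, at distance 10; BFS from aspen confirms no node is farther.
Path: alder–rue–pine–olive–fir–fig–acacia–elm–beech–ash–aspen.

10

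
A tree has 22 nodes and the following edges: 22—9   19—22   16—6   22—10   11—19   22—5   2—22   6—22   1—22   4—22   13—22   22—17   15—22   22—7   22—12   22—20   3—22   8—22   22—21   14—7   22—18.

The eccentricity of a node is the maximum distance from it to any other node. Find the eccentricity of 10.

3

The node farthest from 10 is 11 (14, 16 also at distance 3), via 10-22-19-11 — 3 edges.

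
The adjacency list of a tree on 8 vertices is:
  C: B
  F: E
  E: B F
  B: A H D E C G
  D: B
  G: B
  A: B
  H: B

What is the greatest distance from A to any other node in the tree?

A farthest node from A is F.
The path A-B-E-F has 3 edges.

3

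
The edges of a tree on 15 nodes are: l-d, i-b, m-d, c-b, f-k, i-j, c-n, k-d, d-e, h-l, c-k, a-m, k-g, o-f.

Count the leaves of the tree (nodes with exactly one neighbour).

The leaves are a, e, g, h, j, n, o.
That is 7 leaves.

7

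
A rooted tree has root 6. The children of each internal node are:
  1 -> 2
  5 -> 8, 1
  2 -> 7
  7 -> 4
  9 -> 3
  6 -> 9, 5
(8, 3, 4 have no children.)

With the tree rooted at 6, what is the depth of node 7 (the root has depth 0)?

6 – 5 – 1 – 2 – 7 — 4 edges.

4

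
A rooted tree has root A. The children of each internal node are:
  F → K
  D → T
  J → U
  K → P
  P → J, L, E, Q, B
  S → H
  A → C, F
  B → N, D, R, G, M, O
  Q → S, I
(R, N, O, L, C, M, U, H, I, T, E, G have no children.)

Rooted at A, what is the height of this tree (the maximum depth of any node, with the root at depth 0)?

The longest root-to-leaf path is A-F-K-P-B-D-T (6 edges).

6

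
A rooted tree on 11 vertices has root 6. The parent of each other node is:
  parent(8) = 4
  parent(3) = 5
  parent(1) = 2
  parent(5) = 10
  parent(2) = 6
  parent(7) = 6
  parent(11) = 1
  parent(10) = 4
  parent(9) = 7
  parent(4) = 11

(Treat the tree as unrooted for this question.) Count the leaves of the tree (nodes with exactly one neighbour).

3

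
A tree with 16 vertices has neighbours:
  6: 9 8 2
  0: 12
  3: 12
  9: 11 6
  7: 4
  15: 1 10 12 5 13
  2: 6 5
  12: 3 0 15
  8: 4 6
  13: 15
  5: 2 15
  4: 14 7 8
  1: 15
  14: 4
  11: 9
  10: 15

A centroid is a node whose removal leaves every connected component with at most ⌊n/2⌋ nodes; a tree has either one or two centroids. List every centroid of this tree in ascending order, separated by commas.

2, 5

Removing 5 splits the tree into components of sizes 8, 7; the largest is 8 ≤ ⌊16/2⌋ = 8.
Its neighbour 2 also leaves a largest component of size 8, so both are centroids.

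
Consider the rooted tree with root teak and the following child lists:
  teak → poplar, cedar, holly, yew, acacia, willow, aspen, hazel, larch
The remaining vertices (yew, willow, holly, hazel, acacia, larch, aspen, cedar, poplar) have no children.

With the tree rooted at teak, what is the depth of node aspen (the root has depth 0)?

1

teak → aspen — 1 edges.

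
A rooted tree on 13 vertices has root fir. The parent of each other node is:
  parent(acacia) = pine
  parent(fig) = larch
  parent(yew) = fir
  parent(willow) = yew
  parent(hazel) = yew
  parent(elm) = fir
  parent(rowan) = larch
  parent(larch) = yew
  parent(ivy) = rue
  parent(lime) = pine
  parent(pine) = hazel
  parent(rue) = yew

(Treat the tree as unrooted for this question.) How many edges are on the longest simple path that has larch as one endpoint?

Distances from larch peak at 4, attained at lime (acacia also at distance 4).
larch–yew–hazel–pine–lime

4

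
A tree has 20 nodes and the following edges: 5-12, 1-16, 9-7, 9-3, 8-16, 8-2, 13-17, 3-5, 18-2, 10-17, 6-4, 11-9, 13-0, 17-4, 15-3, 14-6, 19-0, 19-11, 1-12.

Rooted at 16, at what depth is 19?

7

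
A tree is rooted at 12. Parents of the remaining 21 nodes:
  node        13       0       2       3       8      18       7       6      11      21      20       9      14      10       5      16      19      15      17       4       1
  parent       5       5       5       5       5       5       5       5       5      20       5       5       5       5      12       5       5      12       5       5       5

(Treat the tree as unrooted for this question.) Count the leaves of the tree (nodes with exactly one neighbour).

Degree-1 nodes: 0, 1, 2, 3, 4, 6, 7, 8, 9, 10, 11, 13, 14, 15, 16, 17, 18, 19, 21 — 19 of them.

19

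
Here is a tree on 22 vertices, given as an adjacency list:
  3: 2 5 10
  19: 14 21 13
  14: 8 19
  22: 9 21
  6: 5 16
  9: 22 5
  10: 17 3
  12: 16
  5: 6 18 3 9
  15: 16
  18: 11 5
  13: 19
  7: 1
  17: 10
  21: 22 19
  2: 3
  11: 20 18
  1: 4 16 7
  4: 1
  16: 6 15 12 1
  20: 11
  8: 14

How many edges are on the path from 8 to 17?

9

The path is 8–14–19–21–22–9–5–3–10–17, which has 9 edges.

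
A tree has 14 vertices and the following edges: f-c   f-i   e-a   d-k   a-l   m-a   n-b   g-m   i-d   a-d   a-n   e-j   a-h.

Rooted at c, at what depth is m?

5

Climbing from m to the root: m–a–d–i–f–c. That's 5 steps.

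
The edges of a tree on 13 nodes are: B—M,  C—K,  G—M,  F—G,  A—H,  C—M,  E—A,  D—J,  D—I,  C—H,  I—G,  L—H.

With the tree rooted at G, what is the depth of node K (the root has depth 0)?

Climbing from K to the root: K–C–M–G. That's 3 steps.

3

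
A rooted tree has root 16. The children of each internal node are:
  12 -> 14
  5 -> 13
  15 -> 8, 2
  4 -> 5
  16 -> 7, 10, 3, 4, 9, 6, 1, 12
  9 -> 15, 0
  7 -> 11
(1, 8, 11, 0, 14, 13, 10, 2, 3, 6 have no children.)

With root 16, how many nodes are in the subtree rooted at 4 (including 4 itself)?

The subtree rooted at 4 contains: 4, 5, 13 — 3 nodes.

3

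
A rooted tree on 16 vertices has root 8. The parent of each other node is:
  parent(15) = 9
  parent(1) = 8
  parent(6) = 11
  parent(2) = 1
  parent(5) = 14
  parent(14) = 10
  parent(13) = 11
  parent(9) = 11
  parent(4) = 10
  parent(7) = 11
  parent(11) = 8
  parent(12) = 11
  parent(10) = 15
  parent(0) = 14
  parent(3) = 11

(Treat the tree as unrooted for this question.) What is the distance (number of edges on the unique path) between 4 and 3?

5

4–10–15–9–11–3: 5 edges.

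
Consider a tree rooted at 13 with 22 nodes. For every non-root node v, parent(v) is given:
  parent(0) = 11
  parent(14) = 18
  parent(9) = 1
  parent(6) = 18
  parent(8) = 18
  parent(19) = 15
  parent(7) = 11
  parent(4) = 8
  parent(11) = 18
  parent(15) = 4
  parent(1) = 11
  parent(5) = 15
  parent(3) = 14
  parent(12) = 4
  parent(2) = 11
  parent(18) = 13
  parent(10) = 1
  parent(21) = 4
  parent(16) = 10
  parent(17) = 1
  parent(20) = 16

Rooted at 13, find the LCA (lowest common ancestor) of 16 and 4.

18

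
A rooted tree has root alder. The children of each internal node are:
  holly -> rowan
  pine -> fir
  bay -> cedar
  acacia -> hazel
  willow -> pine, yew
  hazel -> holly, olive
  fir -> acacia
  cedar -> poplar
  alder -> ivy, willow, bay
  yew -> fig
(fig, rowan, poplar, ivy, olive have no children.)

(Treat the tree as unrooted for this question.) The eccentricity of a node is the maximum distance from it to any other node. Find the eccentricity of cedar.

9

Distances from cedar peak at 9, attained at rowan.
cedar – bay – alder – willow – pine – fir – acacia – hazel – holly – rowan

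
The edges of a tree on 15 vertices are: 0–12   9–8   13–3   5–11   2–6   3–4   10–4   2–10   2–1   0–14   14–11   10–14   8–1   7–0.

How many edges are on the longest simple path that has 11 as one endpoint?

A farthest node from 11 is 9.
The path 11 – 14 – 10 – 2 – 1 – 8 – 9 has 6 edges.

6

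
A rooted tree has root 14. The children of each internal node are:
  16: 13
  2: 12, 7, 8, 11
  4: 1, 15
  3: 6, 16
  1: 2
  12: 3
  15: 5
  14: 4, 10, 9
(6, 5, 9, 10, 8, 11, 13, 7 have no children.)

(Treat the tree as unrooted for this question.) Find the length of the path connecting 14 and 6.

6

14 – 4 – 1 – 2 – 12 – 3 – 6: 6 edges.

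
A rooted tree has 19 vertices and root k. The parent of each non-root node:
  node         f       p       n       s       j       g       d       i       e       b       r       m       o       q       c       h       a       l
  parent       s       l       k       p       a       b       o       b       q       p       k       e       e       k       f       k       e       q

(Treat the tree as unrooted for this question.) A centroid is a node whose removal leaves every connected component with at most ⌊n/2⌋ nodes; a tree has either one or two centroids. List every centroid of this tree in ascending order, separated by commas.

Removing q splits the tree into components of sizes 8, 6, 4; the largest is 8 ≤ ⌊19/2⌋ = 9.
Every other node leaves some component of size > 9, so the centroid is unique.

q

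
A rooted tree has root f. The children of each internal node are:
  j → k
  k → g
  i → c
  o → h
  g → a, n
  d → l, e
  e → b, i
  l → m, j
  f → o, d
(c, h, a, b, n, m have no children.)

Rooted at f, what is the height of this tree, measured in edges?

n sits deepest: f → d → l → j → k → g → n — 6 edges from the root.

6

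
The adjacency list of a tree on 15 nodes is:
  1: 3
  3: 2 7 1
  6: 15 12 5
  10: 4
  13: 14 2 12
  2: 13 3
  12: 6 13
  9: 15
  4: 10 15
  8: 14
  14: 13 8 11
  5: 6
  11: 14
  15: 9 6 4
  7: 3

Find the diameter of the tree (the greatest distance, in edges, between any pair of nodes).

Starting from 10, a farthest node is 1 at distance 8.
One longest path: 10–4–15–6–12–13–2–3–1.
So the diameter is 8.

8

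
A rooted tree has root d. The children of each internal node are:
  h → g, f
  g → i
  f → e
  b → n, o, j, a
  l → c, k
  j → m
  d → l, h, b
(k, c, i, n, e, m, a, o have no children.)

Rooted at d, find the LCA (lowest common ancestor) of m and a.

b

Ancestors of m (toward the root): m, j, b, d.
Ancestors of a: a, b, d.
The deepest node appearing in both lists is b.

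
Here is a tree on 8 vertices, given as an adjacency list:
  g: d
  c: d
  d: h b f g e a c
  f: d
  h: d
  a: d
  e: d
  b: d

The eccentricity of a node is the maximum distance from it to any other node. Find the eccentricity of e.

The node farthest from e is g (c, h, f, b, a also at distance 2), via e – d – g — 2 edges.

2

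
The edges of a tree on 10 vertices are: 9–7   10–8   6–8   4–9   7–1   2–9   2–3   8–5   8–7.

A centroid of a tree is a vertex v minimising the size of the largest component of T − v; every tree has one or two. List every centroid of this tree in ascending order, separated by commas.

7

Delete 7: the remaining components have sizes 4, 4, 1. Max 4 ≤ 5, so 7 is a centroid.
No neighbour of 7 does as well, so 7 is the unique centroid.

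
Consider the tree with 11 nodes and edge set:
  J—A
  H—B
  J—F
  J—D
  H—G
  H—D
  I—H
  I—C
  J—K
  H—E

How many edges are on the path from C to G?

Walking from C: C – I – H – G. Length 3.

3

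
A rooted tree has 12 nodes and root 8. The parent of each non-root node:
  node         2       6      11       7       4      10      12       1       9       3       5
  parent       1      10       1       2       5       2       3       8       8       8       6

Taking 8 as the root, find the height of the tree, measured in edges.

6

A deepest node is 4, reached by 8 – 1 – 2 – 10 – 6 – 5 – 4.
That path has 6 edges, so the height is 6.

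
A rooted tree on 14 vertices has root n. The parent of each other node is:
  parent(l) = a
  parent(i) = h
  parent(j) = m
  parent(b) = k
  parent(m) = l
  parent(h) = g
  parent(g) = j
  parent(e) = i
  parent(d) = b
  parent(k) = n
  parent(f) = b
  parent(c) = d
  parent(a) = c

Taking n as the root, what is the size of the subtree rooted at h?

3

Descendants of h (including itself): h, i, e. That's 3.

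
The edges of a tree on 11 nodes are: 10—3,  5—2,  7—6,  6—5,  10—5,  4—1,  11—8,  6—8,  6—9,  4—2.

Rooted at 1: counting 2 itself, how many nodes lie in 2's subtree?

2's subtree: {2, 5, 6, 10, 8, 7, 9, 3, 11}, size 9.

9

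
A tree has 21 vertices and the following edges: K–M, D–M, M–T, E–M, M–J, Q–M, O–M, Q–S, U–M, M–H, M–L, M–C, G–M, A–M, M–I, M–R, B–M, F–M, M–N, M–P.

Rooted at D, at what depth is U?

2

Path from D to U: D → M → U, which has 2 edges.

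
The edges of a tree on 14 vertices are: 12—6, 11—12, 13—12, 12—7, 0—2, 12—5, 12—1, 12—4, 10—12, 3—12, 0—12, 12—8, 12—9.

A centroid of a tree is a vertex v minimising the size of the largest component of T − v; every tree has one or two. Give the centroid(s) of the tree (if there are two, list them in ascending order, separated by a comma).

12

If 12 is removed the pieces have sizes 2, 1, 1, 1, 1, 1, 1, 1, 1, 1, 1, 1, all ≤ ⌊14/2⌋ = 7.
Every other node leaves some component of size > 7, so the centroid is unique.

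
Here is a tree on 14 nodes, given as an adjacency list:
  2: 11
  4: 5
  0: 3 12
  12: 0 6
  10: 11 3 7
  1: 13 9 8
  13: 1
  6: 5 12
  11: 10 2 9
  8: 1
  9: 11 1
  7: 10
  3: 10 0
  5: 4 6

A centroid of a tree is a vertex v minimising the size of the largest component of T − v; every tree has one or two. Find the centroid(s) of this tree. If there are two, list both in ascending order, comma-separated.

10

If 10 is removed the pieces have sizes 6, 6, 1, all ≤ ⌊14/2⌋ = 7.
No neighbour of 10 does as well, so 10 is the unique centroid.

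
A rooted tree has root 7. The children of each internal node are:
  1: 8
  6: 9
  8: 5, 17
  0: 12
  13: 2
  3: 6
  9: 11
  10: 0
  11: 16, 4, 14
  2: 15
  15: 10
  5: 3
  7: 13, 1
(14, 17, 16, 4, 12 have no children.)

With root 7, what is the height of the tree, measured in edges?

8

The longest root-to-leaf path is 7 – 1 – 8 – 5 – 3 – 6 – 9 – 11 – 14 (8 edges).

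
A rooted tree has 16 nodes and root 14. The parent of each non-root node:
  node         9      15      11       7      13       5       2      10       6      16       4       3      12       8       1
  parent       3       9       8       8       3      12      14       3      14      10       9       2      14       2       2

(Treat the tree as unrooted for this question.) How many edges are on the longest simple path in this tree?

6

Starting from 15, a farthest node is 5 at distance 6.
One longest path: 15–9–3–2–14–12–5.
So the diameter is 6.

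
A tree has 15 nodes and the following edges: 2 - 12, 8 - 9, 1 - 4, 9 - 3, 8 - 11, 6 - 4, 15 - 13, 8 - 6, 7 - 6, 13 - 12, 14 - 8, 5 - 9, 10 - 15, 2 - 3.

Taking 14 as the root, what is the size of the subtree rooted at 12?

Descendants of 12 (including itself): 12, 13, 15, 10. That's 4.

4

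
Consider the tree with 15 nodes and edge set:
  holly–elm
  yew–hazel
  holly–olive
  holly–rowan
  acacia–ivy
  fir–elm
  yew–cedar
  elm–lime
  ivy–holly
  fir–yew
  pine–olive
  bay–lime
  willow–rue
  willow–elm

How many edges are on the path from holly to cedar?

The path is holly – elm – fir – yew – cedar, which has 4 edges.

4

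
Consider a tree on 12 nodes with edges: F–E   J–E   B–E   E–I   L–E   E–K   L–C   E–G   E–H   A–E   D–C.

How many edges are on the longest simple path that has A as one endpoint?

4

A farthest node from A is D.
The path A-E-L-C-D has 4 edges.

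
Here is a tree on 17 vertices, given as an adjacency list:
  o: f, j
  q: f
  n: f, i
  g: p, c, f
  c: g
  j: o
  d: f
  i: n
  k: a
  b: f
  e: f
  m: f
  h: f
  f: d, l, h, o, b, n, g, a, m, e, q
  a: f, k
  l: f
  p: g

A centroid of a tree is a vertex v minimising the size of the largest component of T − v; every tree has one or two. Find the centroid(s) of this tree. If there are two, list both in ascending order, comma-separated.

f

Removing f splits the tree into components of sizes 3, 2, 2, 2, 1, 1, 1, 1, 1, 1, 1; the largest is 3 ≤ ⌊17/2⌋ = 8.
No neighbour of f does as well, so f is the unique centroid.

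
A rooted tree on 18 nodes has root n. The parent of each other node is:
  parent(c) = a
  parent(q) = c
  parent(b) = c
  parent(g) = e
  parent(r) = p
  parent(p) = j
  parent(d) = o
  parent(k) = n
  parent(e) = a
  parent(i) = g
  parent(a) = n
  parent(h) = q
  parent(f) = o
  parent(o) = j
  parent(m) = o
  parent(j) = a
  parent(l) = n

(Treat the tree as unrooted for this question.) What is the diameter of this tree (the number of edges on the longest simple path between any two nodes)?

A longest path is f–o–j–a–e–g–i, with 6 edges.

6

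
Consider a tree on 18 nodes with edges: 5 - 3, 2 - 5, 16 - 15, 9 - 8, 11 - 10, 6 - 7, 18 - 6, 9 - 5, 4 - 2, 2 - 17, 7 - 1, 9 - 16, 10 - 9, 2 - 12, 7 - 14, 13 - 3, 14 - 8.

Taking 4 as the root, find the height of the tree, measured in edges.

8

The longest root-to-leaf path is 4 → 2 → 5 → 9 → 8 → 14 → 7 → 6 → 18 (8 edges).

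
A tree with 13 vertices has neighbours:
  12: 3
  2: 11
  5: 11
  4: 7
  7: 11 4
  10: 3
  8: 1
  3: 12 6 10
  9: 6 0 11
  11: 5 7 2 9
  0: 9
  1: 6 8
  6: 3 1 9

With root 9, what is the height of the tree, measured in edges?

3

8 sits deepest: 9 → 6 → 1 → 8 — 3 edges from the root.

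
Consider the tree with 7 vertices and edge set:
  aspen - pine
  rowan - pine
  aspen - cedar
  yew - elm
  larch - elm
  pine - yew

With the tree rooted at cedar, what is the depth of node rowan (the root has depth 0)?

Path from cedar to rowan: cedar → aspen → pine → rowan, which has 3 edges.

3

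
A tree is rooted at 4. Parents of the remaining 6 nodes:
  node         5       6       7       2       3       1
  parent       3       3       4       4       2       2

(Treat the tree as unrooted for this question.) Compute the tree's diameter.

4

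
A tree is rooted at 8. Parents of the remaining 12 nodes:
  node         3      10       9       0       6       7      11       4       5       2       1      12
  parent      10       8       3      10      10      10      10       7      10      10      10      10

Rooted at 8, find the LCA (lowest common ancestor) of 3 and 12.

3's ancestor chain is 3, 10, 8 and 12's is 12, 10, 8; they first meet at 10.

10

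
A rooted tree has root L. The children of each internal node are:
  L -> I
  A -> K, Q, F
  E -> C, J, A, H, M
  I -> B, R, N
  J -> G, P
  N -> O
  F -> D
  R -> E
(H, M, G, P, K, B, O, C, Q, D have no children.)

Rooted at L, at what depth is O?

L → I → N → O — 3 edges.

3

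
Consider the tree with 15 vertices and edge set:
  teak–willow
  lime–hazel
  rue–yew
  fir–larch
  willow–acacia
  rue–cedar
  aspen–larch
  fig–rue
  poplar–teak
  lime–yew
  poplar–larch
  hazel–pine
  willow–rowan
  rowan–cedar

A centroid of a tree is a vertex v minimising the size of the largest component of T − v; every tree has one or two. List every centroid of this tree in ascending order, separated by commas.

rowan

Removing rowan splits the tree into components of sizes 7, 7; the largest is 7 ≤ ⌊15/2⌋ = 7.
No neighbour of rowan does as well, so rowan is the unique centroid.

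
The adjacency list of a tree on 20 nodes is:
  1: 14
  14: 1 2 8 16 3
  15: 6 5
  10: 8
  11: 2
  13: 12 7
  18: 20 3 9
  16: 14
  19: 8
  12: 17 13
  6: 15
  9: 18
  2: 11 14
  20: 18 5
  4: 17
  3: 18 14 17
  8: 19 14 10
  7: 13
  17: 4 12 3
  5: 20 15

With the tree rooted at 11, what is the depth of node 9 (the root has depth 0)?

Path from 11 to 9: 11 – 2 – 14 – 3 – 18 – 9, which has 5 edges.

5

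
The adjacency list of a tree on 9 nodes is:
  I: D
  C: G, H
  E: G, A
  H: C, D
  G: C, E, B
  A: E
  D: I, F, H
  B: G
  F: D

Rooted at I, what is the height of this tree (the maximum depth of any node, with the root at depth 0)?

6

A sits deepest: I → D → H → C → G → E → A — 6 edges from the root.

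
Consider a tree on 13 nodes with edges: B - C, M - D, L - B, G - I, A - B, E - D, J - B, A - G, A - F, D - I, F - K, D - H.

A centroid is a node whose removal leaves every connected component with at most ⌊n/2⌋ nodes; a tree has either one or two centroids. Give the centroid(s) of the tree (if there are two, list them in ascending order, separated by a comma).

Delete A: the remaining components have sizes 6, 4, 2. Max 6 ≤ 6, so A is a centroid.
Every other node leaves some component of size > 6, so the centroid is unique.

A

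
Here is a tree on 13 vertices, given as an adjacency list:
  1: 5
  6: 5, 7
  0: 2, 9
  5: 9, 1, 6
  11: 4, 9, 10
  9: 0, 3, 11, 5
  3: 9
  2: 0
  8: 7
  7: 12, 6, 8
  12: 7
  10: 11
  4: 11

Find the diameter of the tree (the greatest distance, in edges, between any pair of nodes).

Starting from 12, a farthest node is 10 at distance 6.
One longest path: 12-7-6-5-9-11-10.
So the diameter is 6.

6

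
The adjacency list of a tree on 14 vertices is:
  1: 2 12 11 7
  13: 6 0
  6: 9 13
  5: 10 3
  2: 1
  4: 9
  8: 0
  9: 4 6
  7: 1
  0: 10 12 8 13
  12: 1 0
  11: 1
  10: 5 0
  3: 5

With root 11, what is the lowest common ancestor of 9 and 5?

0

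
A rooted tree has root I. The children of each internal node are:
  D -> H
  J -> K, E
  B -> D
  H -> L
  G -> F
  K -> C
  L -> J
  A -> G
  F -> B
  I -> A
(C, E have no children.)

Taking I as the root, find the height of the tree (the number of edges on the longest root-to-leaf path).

10

A deepest node is C, reached by I → A → G → F → B → D → H → L → J → K → C.
That path has 10 edges, so the height is 10.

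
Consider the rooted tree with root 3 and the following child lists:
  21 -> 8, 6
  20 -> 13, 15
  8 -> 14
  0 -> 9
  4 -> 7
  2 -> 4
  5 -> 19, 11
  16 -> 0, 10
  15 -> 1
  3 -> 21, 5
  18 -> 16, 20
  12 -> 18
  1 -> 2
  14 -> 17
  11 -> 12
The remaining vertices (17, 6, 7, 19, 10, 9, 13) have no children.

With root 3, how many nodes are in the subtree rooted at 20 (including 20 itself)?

7

Descendants of 20 (including itself): 20, 13, 15, 1, 2, 4, 7. That's 7.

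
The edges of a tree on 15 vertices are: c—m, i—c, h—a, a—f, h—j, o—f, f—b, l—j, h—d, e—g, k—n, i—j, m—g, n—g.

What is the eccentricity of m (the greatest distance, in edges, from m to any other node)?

The node farthest from m is o (b also at distance 7), via m-c-i-j-h-a-f-o — 7 edges.

7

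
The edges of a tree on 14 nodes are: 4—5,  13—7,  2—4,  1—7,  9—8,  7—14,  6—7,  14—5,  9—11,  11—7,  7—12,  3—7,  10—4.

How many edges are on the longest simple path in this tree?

7

A longest path is 8–9–11–7–14–5–4–2, with 7 edges.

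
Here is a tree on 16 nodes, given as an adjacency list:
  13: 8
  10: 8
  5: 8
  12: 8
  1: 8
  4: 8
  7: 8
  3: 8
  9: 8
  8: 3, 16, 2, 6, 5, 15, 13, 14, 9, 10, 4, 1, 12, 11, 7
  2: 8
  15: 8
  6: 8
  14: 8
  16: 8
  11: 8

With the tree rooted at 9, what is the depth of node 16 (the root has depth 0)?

2

Path from 9 to 16: 9–8–16, which has 2 edges.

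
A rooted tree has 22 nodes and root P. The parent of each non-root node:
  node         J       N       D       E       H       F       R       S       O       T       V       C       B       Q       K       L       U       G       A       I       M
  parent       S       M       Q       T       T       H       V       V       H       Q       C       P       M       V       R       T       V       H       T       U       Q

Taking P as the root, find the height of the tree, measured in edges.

6

The longest root-to-leaf path is P – C – V – Q – T – H – F (6 edges).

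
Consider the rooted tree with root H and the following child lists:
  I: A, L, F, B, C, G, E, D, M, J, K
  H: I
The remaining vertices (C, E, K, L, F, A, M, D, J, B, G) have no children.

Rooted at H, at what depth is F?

H → I → F — 2 edges.

2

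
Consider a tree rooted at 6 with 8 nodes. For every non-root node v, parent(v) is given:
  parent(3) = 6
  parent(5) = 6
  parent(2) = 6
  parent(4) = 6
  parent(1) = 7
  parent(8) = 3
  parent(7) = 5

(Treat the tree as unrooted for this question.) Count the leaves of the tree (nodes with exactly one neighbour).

Degree-1 nodes: 1, 2, 4, 8 — 4 of them.

4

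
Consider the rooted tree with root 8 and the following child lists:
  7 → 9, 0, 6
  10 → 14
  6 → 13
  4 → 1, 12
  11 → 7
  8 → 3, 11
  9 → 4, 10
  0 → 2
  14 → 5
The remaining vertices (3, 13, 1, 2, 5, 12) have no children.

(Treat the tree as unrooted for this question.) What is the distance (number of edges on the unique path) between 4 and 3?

5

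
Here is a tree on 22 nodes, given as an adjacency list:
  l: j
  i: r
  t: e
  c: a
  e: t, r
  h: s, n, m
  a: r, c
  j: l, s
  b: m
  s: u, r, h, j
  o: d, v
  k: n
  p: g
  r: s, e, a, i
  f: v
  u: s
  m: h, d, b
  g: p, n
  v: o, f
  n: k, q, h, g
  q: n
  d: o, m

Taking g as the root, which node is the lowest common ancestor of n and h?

n

Path n→root: n g; path h→root: h n g.
First common node: n.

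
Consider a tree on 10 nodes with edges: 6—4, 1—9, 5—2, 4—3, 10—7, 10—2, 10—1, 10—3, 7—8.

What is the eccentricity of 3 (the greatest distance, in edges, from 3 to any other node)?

3

The node farthest from 3 is 9 (8, 5 also at distance 3), via 3-10-1-9 — 3 edges.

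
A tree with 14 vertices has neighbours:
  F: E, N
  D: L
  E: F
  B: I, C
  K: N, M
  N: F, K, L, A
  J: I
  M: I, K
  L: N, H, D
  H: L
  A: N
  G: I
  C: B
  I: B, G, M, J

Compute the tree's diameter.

7

A longest path is D-L-N-K-M-I-B-C, with 7 edges.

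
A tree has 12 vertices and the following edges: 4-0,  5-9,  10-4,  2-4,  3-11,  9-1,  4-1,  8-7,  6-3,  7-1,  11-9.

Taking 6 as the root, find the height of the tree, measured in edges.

6

10 sits deepest: 6–3–11–9–1–4–10 — 6 edges from the root.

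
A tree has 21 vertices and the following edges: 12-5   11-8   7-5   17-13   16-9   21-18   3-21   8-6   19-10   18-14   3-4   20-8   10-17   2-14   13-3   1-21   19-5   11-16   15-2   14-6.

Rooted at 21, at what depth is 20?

5

Path from 21 to 20: 21 → 18 → 14 → 6 → 8 → 20, which has 5 edges.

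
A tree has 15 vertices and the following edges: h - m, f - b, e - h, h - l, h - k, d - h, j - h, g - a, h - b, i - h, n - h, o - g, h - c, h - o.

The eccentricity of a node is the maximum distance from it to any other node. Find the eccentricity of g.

4

The node farthest from g is f, via g – o – h – b – f — 4 edges.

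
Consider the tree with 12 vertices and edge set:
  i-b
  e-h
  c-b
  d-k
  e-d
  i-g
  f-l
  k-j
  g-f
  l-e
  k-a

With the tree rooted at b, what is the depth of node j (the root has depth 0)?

Climbing from j to the root: j–k–d–e–l–f–g–i–b. That's 8 steps.

8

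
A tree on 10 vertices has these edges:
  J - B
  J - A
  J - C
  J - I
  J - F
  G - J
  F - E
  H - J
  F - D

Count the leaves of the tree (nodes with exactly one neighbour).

8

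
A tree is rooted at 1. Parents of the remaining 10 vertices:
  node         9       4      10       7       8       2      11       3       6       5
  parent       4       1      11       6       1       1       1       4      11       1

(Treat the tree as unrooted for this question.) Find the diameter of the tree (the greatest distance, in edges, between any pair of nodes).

A longest path is 7 - 6 - 11 - 1 - 4 - 3, with 5 edges.

5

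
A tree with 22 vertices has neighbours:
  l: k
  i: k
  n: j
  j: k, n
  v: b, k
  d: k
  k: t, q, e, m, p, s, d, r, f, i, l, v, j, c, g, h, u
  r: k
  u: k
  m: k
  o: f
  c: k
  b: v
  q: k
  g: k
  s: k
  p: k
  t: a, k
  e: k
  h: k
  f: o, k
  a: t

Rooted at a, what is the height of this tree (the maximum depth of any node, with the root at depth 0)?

4

A deepest node is n, reached by a-t-k-j-n.
That path has 4 edges, so the height is 4.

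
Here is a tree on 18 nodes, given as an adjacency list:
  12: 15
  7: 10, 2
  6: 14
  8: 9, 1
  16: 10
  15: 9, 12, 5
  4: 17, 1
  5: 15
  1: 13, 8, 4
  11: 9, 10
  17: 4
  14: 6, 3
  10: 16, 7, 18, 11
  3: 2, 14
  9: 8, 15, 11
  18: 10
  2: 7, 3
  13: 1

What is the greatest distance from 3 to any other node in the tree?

9

A farthest node from 3 is 17.
The path 3 – 2 – 7 – 10 – 11 – 9 – 8 – 1 – 4 – 17 has 9 edges.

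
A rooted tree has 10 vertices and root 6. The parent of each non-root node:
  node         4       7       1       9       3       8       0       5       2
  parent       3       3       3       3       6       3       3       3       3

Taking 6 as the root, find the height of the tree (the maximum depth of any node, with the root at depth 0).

A deepest node is 2, reached by 6 → 3 → 2.
That path has 2 edges, so the height is 2.

2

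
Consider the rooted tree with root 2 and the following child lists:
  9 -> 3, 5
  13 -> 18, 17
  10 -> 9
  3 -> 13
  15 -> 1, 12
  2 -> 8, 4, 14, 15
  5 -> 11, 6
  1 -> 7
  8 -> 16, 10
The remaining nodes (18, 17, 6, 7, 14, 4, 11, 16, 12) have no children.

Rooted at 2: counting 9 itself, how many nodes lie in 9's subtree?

9's subtree: {9, 5, 3, 6, 11, 13, 18, 17}, size 8.

8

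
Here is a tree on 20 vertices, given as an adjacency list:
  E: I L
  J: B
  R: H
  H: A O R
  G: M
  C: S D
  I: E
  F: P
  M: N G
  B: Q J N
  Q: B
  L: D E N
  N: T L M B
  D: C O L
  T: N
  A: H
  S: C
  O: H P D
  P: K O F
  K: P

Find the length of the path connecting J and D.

Walking from J: J - B - N - L - D. Length 4.

4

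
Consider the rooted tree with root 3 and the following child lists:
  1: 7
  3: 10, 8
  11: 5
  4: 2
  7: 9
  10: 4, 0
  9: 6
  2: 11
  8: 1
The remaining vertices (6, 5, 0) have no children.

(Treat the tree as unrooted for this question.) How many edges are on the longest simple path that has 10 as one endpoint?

6

The node farthest from 10 is 6, via 10–3–8–1–7–9–6 — 6 edges.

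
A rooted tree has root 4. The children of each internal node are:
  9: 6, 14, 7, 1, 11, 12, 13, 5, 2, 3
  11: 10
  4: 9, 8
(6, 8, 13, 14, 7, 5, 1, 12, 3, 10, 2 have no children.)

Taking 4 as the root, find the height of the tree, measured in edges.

The longest root-to-leaf path is 4 – 9 – 11 – 10 (3 edges).

3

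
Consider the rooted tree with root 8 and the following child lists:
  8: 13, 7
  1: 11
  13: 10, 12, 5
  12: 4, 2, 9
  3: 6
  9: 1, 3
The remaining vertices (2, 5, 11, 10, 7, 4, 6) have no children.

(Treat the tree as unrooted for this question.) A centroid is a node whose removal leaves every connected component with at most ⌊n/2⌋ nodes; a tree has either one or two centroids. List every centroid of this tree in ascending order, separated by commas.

Removing 12 splits the tree into components of sizes 5, 5, 1, 1; the largest is 5 ≤ ⌊13/2⌋ = 6.
Every other node leaves some component of size > 6, so the centroid is unique.

12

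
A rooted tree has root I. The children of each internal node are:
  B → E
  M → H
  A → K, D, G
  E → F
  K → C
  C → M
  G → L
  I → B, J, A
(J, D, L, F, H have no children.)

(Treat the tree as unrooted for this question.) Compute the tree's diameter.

8

Starting from H, a farthest node is F at distance 8.
One longest path: H - M - C - K - A - I - B - E - F.
So the diameter is 8.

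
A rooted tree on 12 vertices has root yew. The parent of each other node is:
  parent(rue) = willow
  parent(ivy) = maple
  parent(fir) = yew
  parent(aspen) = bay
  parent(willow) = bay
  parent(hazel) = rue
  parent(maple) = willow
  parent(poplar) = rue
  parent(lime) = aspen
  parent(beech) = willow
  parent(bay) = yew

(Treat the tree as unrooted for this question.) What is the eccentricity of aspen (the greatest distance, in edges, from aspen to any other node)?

A farthest node from aspen is hazel (poplar, ivy also at distance 4).
The path aspen – bay – willow – rue – hazel has 4 edges.

4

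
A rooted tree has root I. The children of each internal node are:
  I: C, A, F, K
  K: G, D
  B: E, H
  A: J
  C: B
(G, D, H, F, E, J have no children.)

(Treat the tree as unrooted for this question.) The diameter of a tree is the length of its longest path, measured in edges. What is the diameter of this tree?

5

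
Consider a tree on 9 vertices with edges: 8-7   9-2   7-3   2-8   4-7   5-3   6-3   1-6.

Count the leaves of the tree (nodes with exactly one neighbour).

Degree-1 nodes: 1, 4, 5, 9 — 4 of them.

4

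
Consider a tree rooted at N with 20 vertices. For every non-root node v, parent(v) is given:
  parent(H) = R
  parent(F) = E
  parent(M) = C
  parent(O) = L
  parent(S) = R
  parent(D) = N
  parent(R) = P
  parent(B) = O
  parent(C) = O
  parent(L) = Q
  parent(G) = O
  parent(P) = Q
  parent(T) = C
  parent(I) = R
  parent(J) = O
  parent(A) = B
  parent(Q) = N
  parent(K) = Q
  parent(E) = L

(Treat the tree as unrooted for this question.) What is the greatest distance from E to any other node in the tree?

5

Distances from E peak at 5, attained at S (H, I also at distance 5).
E–L–Q–P–R–S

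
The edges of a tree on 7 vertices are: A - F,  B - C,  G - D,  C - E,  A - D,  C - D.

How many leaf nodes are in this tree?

4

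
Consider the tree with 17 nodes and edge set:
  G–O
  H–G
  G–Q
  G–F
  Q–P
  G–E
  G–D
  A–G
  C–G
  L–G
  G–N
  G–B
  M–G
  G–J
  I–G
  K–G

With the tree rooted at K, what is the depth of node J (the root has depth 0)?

Path from K to J: K – G – J, which has 2 edges.

2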